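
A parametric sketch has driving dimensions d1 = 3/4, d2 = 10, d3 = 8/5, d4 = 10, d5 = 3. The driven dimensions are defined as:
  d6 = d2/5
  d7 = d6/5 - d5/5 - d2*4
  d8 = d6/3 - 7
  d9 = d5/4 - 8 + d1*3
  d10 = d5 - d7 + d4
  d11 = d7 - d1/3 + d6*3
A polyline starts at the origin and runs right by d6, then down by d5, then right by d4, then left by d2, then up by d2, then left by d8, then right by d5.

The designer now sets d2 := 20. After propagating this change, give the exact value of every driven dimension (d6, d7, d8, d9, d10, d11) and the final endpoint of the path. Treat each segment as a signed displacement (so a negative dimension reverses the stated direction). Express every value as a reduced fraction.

d6 = 4
d7 = -399/5
d8 = -17/3
d9 = -5
d10 = 464/5
d11 = -1361/20
endpoint = (8/3, 17)

Apply edit: d2 := 20
  d6 = d2/5 = 4
  d7 = d6/5 - d5/5 - d2*4 = -399/5
  d8 = d6/3 - 7 = -17/3
  d9 = d5/4 - 8 + d1*3 = -5
  d10 = d5 - d7 + d4 = 464/5
  d11 = d7 - d1/3 + d6*3 = -1361/20
Walk from origin (0, 0):
  seg 1: right by d6 = 4 → (4, 0)
  seg 2: down by d5 = 3 → (4, -3)
  seg 3: right by d4 = 10 → (14, -3)
  seg 4: left by d2 = 20 → (-6, -3)
  seg 5: up by d2 = 20 → (-6, 17)
  seg 6: left by d8 = -17/3 → (-1/3, 17)
  seg 7: right by d5 = 3 → (8/3, 17)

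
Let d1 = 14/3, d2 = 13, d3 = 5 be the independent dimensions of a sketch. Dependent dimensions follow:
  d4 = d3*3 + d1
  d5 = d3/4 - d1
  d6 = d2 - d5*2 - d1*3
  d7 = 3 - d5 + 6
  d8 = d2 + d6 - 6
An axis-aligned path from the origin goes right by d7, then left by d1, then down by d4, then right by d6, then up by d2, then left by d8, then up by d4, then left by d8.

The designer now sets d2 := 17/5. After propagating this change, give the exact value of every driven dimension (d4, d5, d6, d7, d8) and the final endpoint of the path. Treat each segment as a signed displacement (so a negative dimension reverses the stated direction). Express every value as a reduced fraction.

d4 = 59/3
d5 = -41/12
d6 = -113/30
d7 = 149/12
d8 = -191/30
endpoint = (1003/60, 17/5)

Apply edit: d2 := 17/5
  d4 = d3*3 + d1 = 59/3
  d5 = d3/4 - d1 = -41/12
  d6 = d2 - d5*2 - d1*3 = -113/30
  d7 = 3 - d5 + 6 = 149/12
  d8 = d2 + d6 - 6 = -191/30
Walk from origin (0, 0):
  seg 1: right by d7 = 149/12 → (149/12, 0)
  seg 2: left by d1 = 14/3 → (31/4, 0)
  seg 3: down by d4 = 59/3 → (31/4, -59/3)
  seg 4: right by d6 = -113/30 → (239/60, -59/3)
  seg 5: up by d2 = 17/5 → (239/60, -244/15)
  seg 6: left by d8 = -191/30 → (207/20, -244/15)
  seg 7: up by d4 = 59/3 → (207/20, 17/5)
  seg 8: left by d8 = -191/30 → (1003/60, 17/5)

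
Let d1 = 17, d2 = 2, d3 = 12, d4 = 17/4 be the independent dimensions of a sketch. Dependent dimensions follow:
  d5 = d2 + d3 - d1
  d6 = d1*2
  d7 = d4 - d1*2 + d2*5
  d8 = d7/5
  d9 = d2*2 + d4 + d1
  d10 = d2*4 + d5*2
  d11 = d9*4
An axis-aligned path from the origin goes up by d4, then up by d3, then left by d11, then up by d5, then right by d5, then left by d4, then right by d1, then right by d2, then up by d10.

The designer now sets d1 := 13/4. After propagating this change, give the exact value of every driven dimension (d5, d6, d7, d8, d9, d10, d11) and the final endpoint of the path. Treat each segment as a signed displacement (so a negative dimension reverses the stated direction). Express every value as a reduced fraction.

d5 = 43/4
d6 = 13/2
d7 = 31/4
d8 = 31/20
d9 = 23/2
d10 = 59/2
d11 = 46
endpoint = (-137/4, 113/2)

Apply edit: d1 := 13/4
  d5 = d2 + d3 - d1 = 43/4
  d6 = d1*2 = 13/2
  d7 = d4 - d1*2 + d2*5 = 31/4
  d8 = d7/5 = 31/20
  d9 = d2*2 + d4 + d1 = 23/2
  d10 = d2*4 + d5*2 = 59/2
  d11 = d9*4 = 46
Walk from origin (0, 0):
  seg 1: up by d4 = 17/4 → (0, 17/4)
  seg 2: up by d3 = 12 → (0, 65/4)
  seg 3: left by d11 = 46 → (-46, 65/4)
  seg 4: up by d5 = 43/4 → (-46, 27)
  seg 5: right by d5 = 43/4 → (-141/4, 27)
  seg 6: left by d4 = 17/4 → (-79/2, 27)
  seg 7: right by d1 = 13/4 → (-145/4, 27)
  seg 8: right by d2 = 2 → (-137/4, 27)
  seg 9: up by d10 = 59/2 → (-137/4, 113/2)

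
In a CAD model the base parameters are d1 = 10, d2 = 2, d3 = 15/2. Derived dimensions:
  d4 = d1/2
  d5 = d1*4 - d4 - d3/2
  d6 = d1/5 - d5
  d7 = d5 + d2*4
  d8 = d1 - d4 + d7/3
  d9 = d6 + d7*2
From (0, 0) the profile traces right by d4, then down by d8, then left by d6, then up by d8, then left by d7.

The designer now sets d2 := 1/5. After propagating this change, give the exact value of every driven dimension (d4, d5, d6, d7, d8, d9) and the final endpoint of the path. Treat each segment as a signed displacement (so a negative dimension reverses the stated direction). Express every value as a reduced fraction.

Apply edit: d2 := 1/5
  d4 = d1/2 = 5
  d5 = d1*4 - d4 - d3/2 = 125/4
  d6 = d1/5 - d5 = -117/4
  d7 = d5 + d2*4 = 641/20
  d8 = d1 - d4 + d7/3 = 941/60
  d9 = d6 + d7*2 = 697/20
Walk from origin (0, 0):
  seg 1: right by d4 = 5 → (5, 0)
  seg 2: down by d8 = 941/60 → (5, -941/60)
  seg 3: left by d6 = -117/4 → (137/4, -941/60)
  seg 4: up by d8 = 941/60 → (137/4, 0)
  seg 5: left by d7 = 641/20 → (11/5, 0)

d4 = 5
d5 = 125/4
d6 = -117/4
d7 = 641/20
d8 = 941/60
d9 = 697/20
endpoint = (11/5, 0)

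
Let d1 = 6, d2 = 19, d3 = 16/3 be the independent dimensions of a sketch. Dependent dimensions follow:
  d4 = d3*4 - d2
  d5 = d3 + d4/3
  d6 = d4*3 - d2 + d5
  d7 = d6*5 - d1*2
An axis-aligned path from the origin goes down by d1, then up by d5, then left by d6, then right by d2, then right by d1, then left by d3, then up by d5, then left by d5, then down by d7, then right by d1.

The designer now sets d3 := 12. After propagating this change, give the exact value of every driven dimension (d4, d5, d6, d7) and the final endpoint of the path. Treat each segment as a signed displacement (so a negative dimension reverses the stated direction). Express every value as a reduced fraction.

Apply edit: d3 := 12
  d4 = d3*4 - d2 = 29
  d5 = d3 + d4/3 = 65/3
  d6 = d4*3 - d2 + d5 = 269/3
  d7 = d6*5 - d1*2 = 1309/3
Walk from origin (0, 0):
  seg 1: down by d1 = 6 → (0, -6)
  seg 2: up by d5 = 65/3 → (0, 47/3)
  seg 3: left by d6 = 269/3 → (-269/3, 47/3)
  seg 4: right by d2 = 19 → (-212/3, 47/3)
  seg 5: right by d1 = 6 → (-194/3, 47/3)
  seg 6: left by d3 = 12 → (-230/3, 47/3)
  seg 7: up by d5 = 65/3 → (-230/3, 112/3)
  seg 8: left by d5 = 65/3 → (-295/3, 112/3)
  seg 9: down by d7 = 1309/3 → (-295/3, -399)
  seg 10: right by d1 = 6 → (-277/3, -399)

d4 = 29
d5 = 65/3
d6 = 269/3
d7 = 1309/3
endpoint = (-277/3, -399)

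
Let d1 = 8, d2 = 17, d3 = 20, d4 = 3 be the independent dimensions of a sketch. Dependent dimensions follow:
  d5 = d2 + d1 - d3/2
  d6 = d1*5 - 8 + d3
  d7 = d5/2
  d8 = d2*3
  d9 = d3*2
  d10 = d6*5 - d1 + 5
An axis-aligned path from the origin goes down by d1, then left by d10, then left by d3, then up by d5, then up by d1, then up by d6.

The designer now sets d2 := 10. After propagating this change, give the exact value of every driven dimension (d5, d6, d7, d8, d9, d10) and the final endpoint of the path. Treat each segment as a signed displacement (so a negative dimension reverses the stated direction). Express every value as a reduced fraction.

d5 = 8
d6 = 52
d7 = 4
d8 = 30
d9 = 40
d10 = 257
endpoint = (-277, 60)

Apply edit: d2 := 10
  d5 = d2 + d1 - d3/2 = 8
  d6 = d1*5 - 8 + d3 = 52
  d7 = d5/2 = 4
  d8 = d2*3 = 30
  d9 = d3*2 = 40
  d10 = d6*5 - d1 + 5 = 257
Walk from origin (0, 0):
  seg 1: down by d1 = 8 → (0, -8)
  seg 2: left by d10 = 257 → (-257, -8)
  seg 3: left by d3 = 20 → (-277, -8)
  seg 4: up by d5 = 8 → (-277, 0)
  seg 5: up by d1 = 8 → (-277, 8)
  seg 6: up by d6 = 52 → (-277, 60)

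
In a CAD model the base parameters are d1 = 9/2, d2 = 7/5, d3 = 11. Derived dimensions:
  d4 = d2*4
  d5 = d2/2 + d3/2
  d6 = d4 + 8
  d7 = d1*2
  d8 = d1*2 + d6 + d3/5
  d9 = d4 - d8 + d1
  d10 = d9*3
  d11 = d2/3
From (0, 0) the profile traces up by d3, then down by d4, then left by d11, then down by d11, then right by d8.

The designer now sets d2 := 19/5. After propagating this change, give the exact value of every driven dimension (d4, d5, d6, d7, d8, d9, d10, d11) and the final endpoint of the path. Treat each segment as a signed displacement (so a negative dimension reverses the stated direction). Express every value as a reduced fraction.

Apply edit: d2 := 19/5
  d4 = d2*4 = 76/5
  d5 = d2/2 + d3/2 = 37/5
  d6 = d4 + 8 = 116/5
  d7 = d1*2 = 9
  d8 = d1*2 + d6 + d3/5 = 172/5
  d9 = d4 - d8 + d1 = -147/10
  d10 = d9*3 = -441/10
  d11 = d2/3 = 19/15
Walk from origin (0, 0):
  seg 1: up by d3 = 11 → (0, 11)
  seg 2: down by d4 = 76/5 → (0, -21/5)
  seg 3: left by d11 = 19/15 → (-19/15, -21/5)
  seg 4: down by d11 = 19/15 → (-19/15, -82/15)
  seg 5: right by d8 = 172/5 → (497/15, -82/15)

d4 = 76/5
d5 = 37/5
d6 = 116/5
d7 = 9
d8 = 172/5
d9 = -147/10
d10 = -441/10
d11 = 19/15
endpoint = (497/15, -82/15)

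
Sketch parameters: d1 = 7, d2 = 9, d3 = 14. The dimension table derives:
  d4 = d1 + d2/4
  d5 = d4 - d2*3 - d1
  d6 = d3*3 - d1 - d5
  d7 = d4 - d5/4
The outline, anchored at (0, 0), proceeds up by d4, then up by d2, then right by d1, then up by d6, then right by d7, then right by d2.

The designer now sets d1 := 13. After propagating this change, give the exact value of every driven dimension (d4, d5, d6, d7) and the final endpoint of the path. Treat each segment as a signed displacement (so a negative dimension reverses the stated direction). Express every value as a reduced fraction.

Apply edit: d1 := 13
  d4 = d1 + d2/4 = 61/4
  d5 = d4 - d2*3 - d1 = -99/4
  d6 = d3*3 - d1 - d5 = 215/4
  d7 = d4 - d5/4 = 343/16
Walk from origin (0, 0):
  seg 1: up by d4 = 61/4 → (0, 61/4)
  seg 2: up by d2 = 9 → (0, 97/4)
  seg 3: right by d1 = 13 → (13, 97/4)
  seg 4: up by d6 = 215/4 → (13, 78)
  seg 5: right by d7 = 343/16 → (551/16, 78)
  seg 6: right by d2 = 9 → (695/16, 78)

d4 = 61/4
d5 = -99/4
d6 = 215/4
d7 = 343/16
endpoint = (695/16, 78)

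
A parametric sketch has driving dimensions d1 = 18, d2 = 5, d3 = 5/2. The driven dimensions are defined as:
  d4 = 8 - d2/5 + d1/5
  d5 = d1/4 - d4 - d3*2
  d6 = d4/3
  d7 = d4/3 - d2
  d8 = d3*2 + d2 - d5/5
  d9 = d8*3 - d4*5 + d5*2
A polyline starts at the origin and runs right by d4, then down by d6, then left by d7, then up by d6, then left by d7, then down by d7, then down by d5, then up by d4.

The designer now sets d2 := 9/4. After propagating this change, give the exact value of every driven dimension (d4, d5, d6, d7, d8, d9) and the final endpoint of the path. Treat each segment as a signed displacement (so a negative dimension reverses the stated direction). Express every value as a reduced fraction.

Apply edit: d2 := 9/4
  d4 = 8 - d2/5 + d1/5 = 223/20
  d5 = d1/4 - d4 - d3*2 = -233/20
  d6 = d4/3 = 223/60
  d7 = d4/3 - d2 = 22/15
  d8 = d3*2 + d2 - d5/5 = 479/50
  d9 = d8*3 - d4*5 + d5*2 = -5031/100
Walk from origin (0, 0):
  seg 1: right by d4 = 223/20 → (223/20, 0)
  seg 2: down by d6 = 223/60 → (223/20, -223/60)
  seg 3: left by d7 = 22/15 → (581/60, -223/60)
  seg 4: up by d6 = 223/60 → (581/60, 0)
  seg 5: left by d7 = 22/15 → (493/60, 0)
  seg 6: down by d7 = 22/15 → (493/60, -22/15)
  seg 7: down by d5 = -233/20 → (493/60, 611/60)
  seg 8: up by d4 = 223/20 → (493/60, 64/3)

d4 = 223/20
d5 = -233/20
d6 = 223/60
d7 = 22/15
d8 = 479/50
d9 = -5031/100
endpoint = (493/60, 64/3)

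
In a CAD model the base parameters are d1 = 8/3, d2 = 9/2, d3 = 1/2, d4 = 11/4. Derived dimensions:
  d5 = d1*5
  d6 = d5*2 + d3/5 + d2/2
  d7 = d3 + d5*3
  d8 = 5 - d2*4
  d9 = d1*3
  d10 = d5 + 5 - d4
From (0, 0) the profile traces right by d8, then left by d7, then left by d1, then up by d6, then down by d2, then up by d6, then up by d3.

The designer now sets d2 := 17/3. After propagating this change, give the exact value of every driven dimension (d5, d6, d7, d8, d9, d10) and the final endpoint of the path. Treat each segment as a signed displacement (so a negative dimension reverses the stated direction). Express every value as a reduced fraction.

d5 = 40/3
d6 = 148/5
d7 = 81/2
d8 = -53/3
d9 = 8
d10 = 187/12
endpoint = (-365/6, 1621/30)

Apply edit: d2 := 17/3
  d5 = d1*5 = 40/3
  d6 = d5*2 + d3/5 + d2/2 = 148/5
  d7 = d3 + d5*3 = 81/2
  d8 = 5 - d2*4 = -53/3
  d9 = d1*3 = 8
  d10 = d5 + 5 - d4 = 187/12
Walk from origin (0, 0):
  seg 1: right by d8 = -53/3 → (-53/3, 0)
  seg 2: left by d7 = 81/2 → (-349/6, 0)
  seg 3: left by d1 = 8/3 → (-365/6, 0)
  seg 4: up by d6 = 148/5 → (-365/6, 148/5)
  seg 5: down by d2 = 17/3 → (-365/6, 359/15)
  seg 6: up by d6 = 148/5 → (-365/6, 803/15)
  seg 7: up by d3 = 1/2 → (-365/6, 1621/30)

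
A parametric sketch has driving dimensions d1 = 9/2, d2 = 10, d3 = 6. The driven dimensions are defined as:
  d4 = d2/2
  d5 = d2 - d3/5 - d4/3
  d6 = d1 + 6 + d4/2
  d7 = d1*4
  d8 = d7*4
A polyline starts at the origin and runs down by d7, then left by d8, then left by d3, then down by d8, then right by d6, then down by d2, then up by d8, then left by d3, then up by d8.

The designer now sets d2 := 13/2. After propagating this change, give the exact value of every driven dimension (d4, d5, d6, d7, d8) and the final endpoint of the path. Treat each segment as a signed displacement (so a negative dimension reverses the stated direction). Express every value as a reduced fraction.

d4 = 13/4
d5 = 253/60
d6 = 97/8
d7 = 18
d8 = 72
endpoint = (-575/8, 95/2)

Apply edit: d2 := 13/2
  d4 = d2/2 = 13/4
  d5 = d2 - d3/5 - d4/3 = 253/60
  d6 = d1 + 6 + d4/2 = 97/8
  d7 = d1*4 = 18
  d8 = d7*4 = 72
Walk from origin (0, 0):
  seg 1: down by d7 = 18 → (0, -18)
  seg 2: left by d8 = 72 → (-72, -18)
  seg 3: left by d3 = 6 → (-78, -18)
  seg 4: down by d8 = 72 → (-78, -90)
  seg 5: right by d6 = 97/8 → (-527/8, -90)
  seg 6: down by d2 = 13/2 → (-527/8, -193/2)
  seg 7: up by d8 = 72 → (-527/8, -49/2)
  seg 8: left by d3 = 6 → (-575/8, -49/2)
  seg 9: up by d8 = 72 → (-575/8, 95/2)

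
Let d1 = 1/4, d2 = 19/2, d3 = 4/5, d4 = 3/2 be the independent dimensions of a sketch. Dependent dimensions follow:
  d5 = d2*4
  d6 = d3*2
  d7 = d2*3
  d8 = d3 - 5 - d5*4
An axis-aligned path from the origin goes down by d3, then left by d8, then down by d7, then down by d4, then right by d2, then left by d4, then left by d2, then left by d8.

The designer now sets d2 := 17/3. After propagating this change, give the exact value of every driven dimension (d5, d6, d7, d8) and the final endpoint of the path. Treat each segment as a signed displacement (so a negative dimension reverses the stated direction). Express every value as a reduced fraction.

Apply edit: d2 := 17/3
  d5 = d2*4 = 68/3
  d6 = d3*2 = 8/5
  d7 = d2*3 = 17
  d8 = d3 - 5 - d5*4 = -1423/15
Walk from origin (0, 0):
  seg 1: down by d3 = 4/5 → (0, -4/5)
  seg 2: left by d8 = -1423/15 → (1423/15, -4/5)
  seg 3: down by d7 = 17 → (1423/15, -89/5)
  seg 4: down by d4 = 3/2 → (1423/15, -193/10)
  seg 5: right by d2 = 17/3 → (1508/15, -193/10)
  seg 6: left by d4 = 3/2 → (2971/30, -193/10)
  seg 7: left by d2 = 17/3 → (2801/30, -193/10)
  seg 8: left by d8 = -1423/15 → (5647/30, -193/10)

d5 = 68/3
d6 = 8/5
d7 = 17
d8 = -1423/15
endpoint = (5647/30, -193/10)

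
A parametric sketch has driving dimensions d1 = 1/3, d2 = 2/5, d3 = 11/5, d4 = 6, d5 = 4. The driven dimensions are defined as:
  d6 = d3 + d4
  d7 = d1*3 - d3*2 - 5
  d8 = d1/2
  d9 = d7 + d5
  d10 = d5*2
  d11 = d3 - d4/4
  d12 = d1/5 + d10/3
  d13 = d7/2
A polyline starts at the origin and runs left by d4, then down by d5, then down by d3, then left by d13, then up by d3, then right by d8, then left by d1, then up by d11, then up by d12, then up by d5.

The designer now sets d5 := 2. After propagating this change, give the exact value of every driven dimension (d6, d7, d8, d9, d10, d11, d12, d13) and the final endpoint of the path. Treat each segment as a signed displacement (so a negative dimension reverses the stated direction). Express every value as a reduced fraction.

d6 = 41/5
d7 = -42/5
d8 = 1/6
d9 = -32/5
d10 = 4
d11 = 7/10
d12 = 7/5
d13 = -21/5
endpoint = (-59/30, 21/10)

Apply edit: d5 := 2
  d6 = d3 + d4 = 41/5
  d7 = d1*3 - d3*2 - 5 = -42/5
  d8 = d1/2 = 1/6
  d9 = d7 + d5 = -32/5
  d10 = d5*2 = 4
  d11 = d3 - d4/4 = 7/10
  d12 = d1/5 + d10/3 = 7/5
  d13 = d7/2 = -21/5
Walk from origin (0, 0):
  seg 1: left by d4 = 6 → (-6, 0)
  seg 2: down by d5 = 2 → (-6, -2)
  seg 3: down by d3 = 11/5 → (-6, -21/5)
  seg 4: left by d13 = -21/5 → (-9/5, -21/5)
  seg 5: up by d3 = 11/5 → (-9/5, -2)
  seg 6: right by d8 = 1/6 → (-49/30, -2)
  seg 7: left by d1 = 1/3 → (-59/30, -2)
  seg 8: up by d11 = 7/10 → (-59/30, -13/10)
  seg 9: up by d12 = 7/5 → (-59/30, 1/10)
  seg 10: up by d5 = 2 → (-59/30, 21/10)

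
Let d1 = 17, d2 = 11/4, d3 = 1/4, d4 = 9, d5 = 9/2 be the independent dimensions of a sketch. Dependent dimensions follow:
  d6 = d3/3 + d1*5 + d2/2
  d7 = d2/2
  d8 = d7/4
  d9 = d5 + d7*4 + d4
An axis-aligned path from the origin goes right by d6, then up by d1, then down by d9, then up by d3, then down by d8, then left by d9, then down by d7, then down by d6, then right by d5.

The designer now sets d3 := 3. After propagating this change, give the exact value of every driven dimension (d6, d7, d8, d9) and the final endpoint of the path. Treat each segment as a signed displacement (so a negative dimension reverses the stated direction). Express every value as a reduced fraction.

d6 = 699/8
d7 = 11/8
d8 = 11/32
d9 = 19
endpoint = (583/8, -2819/32)

Apply edit: d3 := 3
  d6 = d3/3 + d1*5 + d2/2 = 699/8
  d7 = d2/2 = 11/8
  d8 = d7/4 = 11/32
  d9 = d5 + d7*4 + d4 = 19
Walk from origin (0, 0):
  seg 1: right by d6 = 699/8 → (699/8, 0)
  seg 2: up by d1 = 17 → (699/8, 17)
  seg 3: down by d9 = 19 → (699/8, -2)
  seg 4: up by d3 = 3 → (699/8, 1)
  seg 5: down by d8 = 11/32 → (699/8, 21/32)
  seg 6: left by d9 = 19 → (547/8, 21/32)
  seg 7: down by d7 = 11/8 → (547/8, -23/32)
  seg 8: down by d6 = 699/8 → (547/8, -2819/32)
  seg 9: right by d5 = 9/2 → (583/8, -2819/32)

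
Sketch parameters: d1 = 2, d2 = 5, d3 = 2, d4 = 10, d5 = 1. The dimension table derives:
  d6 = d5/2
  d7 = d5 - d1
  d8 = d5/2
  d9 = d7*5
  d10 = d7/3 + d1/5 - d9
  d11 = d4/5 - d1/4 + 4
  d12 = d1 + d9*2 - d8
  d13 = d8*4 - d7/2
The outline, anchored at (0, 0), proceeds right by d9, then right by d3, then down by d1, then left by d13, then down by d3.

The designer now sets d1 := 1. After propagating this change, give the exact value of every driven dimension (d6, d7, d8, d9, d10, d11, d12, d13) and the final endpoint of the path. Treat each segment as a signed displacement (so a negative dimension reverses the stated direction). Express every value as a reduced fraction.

Apply edit: d1 := 1
  d6 = d5/2 = 1/2
  d7 = d5 - d1 = 0
  d8 = d5/2 = 1/2
  d9 = d7*5 = 0
  d10 = d7/3 + d1/5 - d9 = 1/5
  d11 = d4/5 - d1/4 + 4 = 23/4
  d12 = d1 + d9*2 - d8 = 1/2
  d13 = d8*4 - d7/2 = 2
Walk from origin (0, 0):
  seg 1: right by d9 = 0 → (0, 0)
  seg 2: right by d3 = 2 → (2, 0)
  seg 3: down by d1 = 1 → (2, -1)
  seg 4: left by d13 = 2 → (0, -1)
  seg 5: down by d3 = 2 → (0, -3)

d6 = 1/2
d7 = 0
d8 = 1/2
d9 = 0
d10 = 1/5
d11 = 23/4
d12 = 1/2
d13 = 2
endpoint = (0, -3)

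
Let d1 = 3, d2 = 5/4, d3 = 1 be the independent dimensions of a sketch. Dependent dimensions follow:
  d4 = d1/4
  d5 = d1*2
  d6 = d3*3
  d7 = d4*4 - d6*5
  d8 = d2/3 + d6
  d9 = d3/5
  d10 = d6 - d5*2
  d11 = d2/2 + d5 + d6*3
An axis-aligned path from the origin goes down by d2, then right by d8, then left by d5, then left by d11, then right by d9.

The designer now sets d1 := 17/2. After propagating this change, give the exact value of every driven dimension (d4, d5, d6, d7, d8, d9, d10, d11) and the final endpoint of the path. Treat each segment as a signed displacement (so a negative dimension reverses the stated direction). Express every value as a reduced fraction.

d4 = 17/8
d5 = 17
d6 = 3
d7 = -13/2
d8 = 41/12
d9 = 1/5
d10 = -31
d11 = 213/8
endpoint = (-4801/120, -5/4)

Apply edit: d1 := 17/2
  d4 = d1/4 = 17/8
  d5 = d1*2 = 17
  d6 = d3*3 = 3
  d7 = d4*4 - d6*5 = -13/2
  d8 = d2/3 + d6 = 41/12
  d9 = d3/5 = 1/5
  d10 = d6 - d5*2 = -31
  d11 = d2/2 + d5 + d6*3 = 213/8
Walk from origin (0, 0):
  seg 1: down by d2 = 5/4 → (0, -5/4)
  seg 2: right by d8 = 41/12 → (41/12, -5/4)
  seg 3: left by d5 = 17 → (-163/12, -5/4)
  seg 4: left by d11 = 213/8 → (-965/24, -5/4)
  seg 5: right by d9 = 1/5 → (-4801/120, -5/4)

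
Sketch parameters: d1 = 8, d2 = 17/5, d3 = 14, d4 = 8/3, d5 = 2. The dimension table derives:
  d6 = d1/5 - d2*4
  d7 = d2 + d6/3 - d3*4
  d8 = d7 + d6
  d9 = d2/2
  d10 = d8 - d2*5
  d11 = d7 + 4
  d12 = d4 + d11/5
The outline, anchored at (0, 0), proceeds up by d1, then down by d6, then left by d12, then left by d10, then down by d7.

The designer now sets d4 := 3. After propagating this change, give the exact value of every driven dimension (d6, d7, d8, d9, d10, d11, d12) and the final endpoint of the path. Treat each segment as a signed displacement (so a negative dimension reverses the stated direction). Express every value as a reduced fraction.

Apply edit: d4 := 3
  d6 = d1/5 - d2*4 = -12
  d7 = d2 + d6/3 - d3*4 = -283/5
  d8 = d7 + d6 = -343/5
  d9 = d2/2 = 17/10
  d10 = d8 - d2*5 = -428/5
  d11 = d7 + 4 = -263/5
  d12 = d4 + d11/5 = -188/25
Walk from origin (0, 0):
  seg 1: up by d1 = 8 → (0, 8)
  seg 2: down by d6 = -12 → (0, 20)
  seg 3: left by d12 = -188/25 → (188/25, 20)
  seg 4: left by d10 = -428/5 → (2328/25, 20)
  seg 5: down by d7 = -283/5 → (2328/25, 383/5)

d6 = -12
d7 = -283/5
d8 = -343/5
d9 = 17/10
d10 = -428/5
d11 = -263/5
d12 = -188/25
endpoint = (2328/25, 383/5)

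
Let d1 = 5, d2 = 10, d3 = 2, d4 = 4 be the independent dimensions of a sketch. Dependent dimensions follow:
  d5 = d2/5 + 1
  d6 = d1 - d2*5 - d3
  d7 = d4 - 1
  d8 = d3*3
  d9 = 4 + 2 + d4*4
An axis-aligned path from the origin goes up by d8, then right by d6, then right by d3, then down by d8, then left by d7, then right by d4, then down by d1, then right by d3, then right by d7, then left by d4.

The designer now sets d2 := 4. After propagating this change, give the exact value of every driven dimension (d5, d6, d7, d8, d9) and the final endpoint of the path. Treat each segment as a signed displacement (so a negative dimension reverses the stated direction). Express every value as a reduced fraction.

Apply edit: d2 := 4
  d5 = d2/5 + 1 = 9/5
  d6 = d1 - d2*5 - d3 = -17
  d7 = d4 - 1 = 3
  d8 = d3*3 = 6
  d9 = 4 + 2 + d4*4 = 22
Walk from origin (0, 0):
  seg 1: up by d8 = 6 → (0, 6)
  seg 2: right by d6 = -17 → (-17, 6)
  seg 3: right by d3 = 2 → (-15, 6)
  seg 4: down by d8 = 6 → (-15, 0)
  seg 5: left by d7 = 3 → (-18, 0)
  seg 6: right by d4 = 4 → (-14, 0)
  seg 7: down by d1 = 5 → (-14, -5)
  seg 8: right by d3 = 2 → (-12, -5)
  seg 9: right by d7 = 3 → (-9, -5)
  seg 10: left by d4 = 4 → (-13, -5)

d5 = 9/5
d6 = -17
d7 = 3
d8 = 6
d9 = 22
endpoint = (-13, -5)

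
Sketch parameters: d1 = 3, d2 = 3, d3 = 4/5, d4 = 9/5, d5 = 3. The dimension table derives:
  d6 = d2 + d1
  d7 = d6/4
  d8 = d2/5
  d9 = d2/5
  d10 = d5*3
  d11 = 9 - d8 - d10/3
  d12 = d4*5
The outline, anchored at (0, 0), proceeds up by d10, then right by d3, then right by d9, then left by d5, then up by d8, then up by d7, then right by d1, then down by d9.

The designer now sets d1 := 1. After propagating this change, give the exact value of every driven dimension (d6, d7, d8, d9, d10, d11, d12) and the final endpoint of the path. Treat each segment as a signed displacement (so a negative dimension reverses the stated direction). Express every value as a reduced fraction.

d6 = 4
d7 = 1
d8 = 3/5
d9 = 3/5
d10 = 9
d11 = 27/5
d12 = 9
endpoint = (-3/5, 10)

Apply edit: d1 := 1
  d6 = d2 + d1 = 4
  d7 = d6/4 = 1
  d8 = d2/5 = 3/5
  d9 = d2/5 = 3/5
  d10 = d5*3 = 9
  d11 = 9 - d8 - d10/3 = 27/5
  d12 = d4*5 = 9
Walk from origin (0, 0):
  seg 1: up by d10 = 9 → (0, 9)
  seg 2: right by d3 = 4/5 → (4/5, 9)
  seg 3: right by d9 = 3/5 → (7/5, 9)
  seg 4: left by d5 = 3 → (-8/5, 9)
  seg 5: up by d8 = 3/5 → (-8/5, 48/5)
  seg 6: up by d7 = 1 → (-8/5, 53/5)
  seg 7: right by d1 = 1 → (-3/5, 53/5)
  seg 8: down by d9 = 3/5 → (-3/5, 10)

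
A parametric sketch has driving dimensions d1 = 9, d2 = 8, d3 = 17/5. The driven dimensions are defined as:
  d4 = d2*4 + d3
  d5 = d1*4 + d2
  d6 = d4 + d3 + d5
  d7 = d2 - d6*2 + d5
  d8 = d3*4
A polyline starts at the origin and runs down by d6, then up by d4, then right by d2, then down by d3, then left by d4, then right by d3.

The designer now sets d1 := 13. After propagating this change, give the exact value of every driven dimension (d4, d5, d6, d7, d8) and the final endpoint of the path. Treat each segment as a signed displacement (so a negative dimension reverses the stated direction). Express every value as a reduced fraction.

d4 = 177/5
d5 = 60
d6 = 494/5
d7 = -648/5
d8 = 68/5
endpoint = (-24, -334/5)

Apply edit: d1 := 13
  d4 = d2*4 + d3 = 177/5
  d5 = d1*4 + d2 = 60
  d6 = d4 + d3 + d5 = 494/5
  d7 = d2 - d6*2 + d5 = -648/5
  d8 = d3*4 = 68/5
Walk from origin (0, 0):
  seg 1: down by d6 = 494/5 → (0, -494/5)
  seg 2: up by d4 = 177/5 → (0, -317/5)
  seg 3: right by d2 = 8 → (8, -317/5)
  seg 4: down by d3 = 17/5 → (8, -334/5)
  seg 5: left by d4 = 177/5 → (-137/5, -334/5)
  seg 6: right by d3 = 17/5 → (-24, -334/5)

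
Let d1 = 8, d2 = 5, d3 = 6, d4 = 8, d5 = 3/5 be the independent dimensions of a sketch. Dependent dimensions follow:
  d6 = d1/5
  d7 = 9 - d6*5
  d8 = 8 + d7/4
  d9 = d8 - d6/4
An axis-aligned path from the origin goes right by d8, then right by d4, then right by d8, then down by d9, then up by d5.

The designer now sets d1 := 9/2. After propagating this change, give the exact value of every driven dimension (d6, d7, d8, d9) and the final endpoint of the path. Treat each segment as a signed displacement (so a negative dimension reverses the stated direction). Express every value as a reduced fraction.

Apply edit: d1 := 9/2
  d6 = d1/5 = 9/10
  d7 = 9 - d6*5 = 9/2
  d8 = 8 + d7/4 = 73/8
  d9 = d8 - d6/4 = 89/10
Walk from origin (0, 0):
  seg 1: right by d8 = 73/8 → (73/8, 0)
  seg 2: right by d4 = 8 → (137/8, 0)
  seg 3: right by d8 = 73/8 → (105/4, 0)
  seg 4: down by d9 = 89/10 → (105/4, -89/10)
  seg 5: up by d5 = 3/5 → (105/4, -83/10)

d6 = 9/10
d7 = 9/2
d8 = 73/8
d9 = 89/10
endpoint = (105/4, -83/10)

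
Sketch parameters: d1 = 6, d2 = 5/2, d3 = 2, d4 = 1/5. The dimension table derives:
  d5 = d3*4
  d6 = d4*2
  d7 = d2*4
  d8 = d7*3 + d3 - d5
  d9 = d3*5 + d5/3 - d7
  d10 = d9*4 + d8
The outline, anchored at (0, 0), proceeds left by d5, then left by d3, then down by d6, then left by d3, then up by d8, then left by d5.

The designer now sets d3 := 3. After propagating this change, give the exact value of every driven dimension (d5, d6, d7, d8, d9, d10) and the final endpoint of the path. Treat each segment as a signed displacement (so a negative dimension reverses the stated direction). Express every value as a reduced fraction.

Apply edit: d3 := 3
  d5 = d3*4 = 12
  d6 = d4*2 = 2/5
  d7 = d2*4 = 10
  d8 = d7*3 + d3 - d5 = 21
  d9 = d3*5 + d5/3 - d7 = 9
  d10 = d9*4 + d8 = 57
Walk from origin (0, 0):
  seg 1: left by d5 = 12 → (-12, 0)
  seg 2: left by d3 = 3 → (-15, 0)
  seg 3: down by d6 = 2/5 → (-15, -2/5)
  seg 4: left by d3 = 3 → (-18, -2/5)
  seg 5: up by d8 = 21 → (-18, 103/5)
  seg 6: left by d5 = 12 → (-30, 103/5)

d5 = 12
d6 = 2/5
d7 = 10
d8 = 21
d9 = 9
d10 = 57
endpoint = (-30, 103/5)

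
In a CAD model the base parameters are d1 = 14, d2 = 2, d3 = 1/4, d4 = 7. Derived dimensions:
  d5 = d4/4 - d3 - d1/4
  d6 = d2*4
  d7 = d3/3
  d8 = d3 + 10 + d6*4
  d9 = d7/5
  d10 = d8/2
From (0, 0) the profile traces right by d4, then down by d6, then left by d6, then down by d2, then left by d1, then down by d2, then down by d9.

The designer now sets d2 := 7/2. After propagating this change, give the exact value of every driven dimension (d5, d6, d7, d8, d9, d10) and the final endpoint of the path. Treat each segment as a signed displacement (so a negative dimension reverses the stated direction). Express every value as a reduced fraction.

d5 = -2
d6 = 14
d7 = 1/12
d8 = 265/4
d9 = 1/60
d10 = 265/8
endpoint = (-21, -1261/60)

Apply edit: d2 := 7/2
  d5 = d4/4 - d3 - d1/4 = -2
  d6 = d2*4 = 14
  d7 = d3/3 = 1/12
  d8 = d3 + 10 + d6*4 = 265/4
  d9 = d7/5 = 1/60
  d10 = d8/2 = 265/8
Walk from origin (0, 0):
  seg 1: right by d4 = 7 → (7, 0)
  seg 2: down by d6 = 14 → (7, -14)
  seg 3: left by d6 = 14 → (-7, -14)
  seg 4: down by d2 = 7/2 → (-7, -35/2)
  seg 5: left by d1 = 14 → (-21, -35/2)
  seg 6: down by d2 = 7/2 → (-21, -21)
  seg 7: down by d9 = 1/60 → (-21, -1261/60)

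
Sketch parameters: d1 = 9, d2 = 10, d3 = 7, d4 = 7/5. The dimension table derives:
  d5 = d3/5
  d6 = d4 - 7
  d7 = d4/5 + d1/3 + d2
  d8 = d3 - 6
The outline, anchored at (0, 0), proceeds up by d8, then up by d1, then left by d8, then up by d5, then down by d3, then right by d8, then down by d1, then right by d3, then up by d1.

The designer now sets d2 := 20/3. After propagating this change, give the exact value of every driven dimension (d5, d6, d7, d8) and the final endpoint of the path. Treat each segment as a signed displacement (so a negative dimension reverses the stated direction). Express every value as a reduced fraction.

Apply edit: d2 := 20/3
  d5 = d3/5 = 7/5
  d6 = d4 - 7 = -28/5
  d7 = d4/5 + d1/3 + d2 = 746/75
  d8 = d3 - 6 = 1
Walk from origin (0, 0):
  seg 1: up by d8 = 1 → (0, 1)
  seg 2: up by d1 = 9 → (0, 10)
  seg 3: left by d8 = 1 → (-1, 10)
  seg 4: up by d5 = 7/5 → (-1, 57/5)
  seg 5: down by d3 = 7 → (-1, 22/5)
  seg 6: right by d8 = 1 → (0, 22/5)
  seg 7: down by d1 = 9 → (0, -23/5)
  seg 8: right by d3 = 7 → (7, -23/5)
  seg 9: up by d1 = 9 → (7, 22/5)

d5 = 7/5
d6 = -28/5
d7 = 746/75
d8 = 1
endpoint = (7, 22/5)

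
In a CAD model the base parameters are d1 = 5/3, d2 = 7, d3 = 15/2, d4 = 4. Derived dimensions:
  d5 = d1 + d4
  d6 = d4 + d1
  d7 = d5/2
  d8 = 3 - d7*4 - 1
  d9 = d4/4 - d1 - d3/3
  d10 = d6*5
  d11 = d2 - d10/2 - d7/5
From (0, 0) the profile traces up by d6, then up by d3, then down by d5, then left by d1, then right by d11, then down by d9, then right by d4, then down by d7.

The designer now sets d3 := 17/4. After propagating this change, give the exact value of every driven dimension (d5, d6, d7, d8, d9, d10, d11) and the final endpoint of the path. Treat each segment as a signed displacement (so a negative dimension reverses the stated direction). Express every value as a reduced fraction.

d5 = 17/3
d6 = 17/3
d7 = 17/6
d8 = -28/3
d9 = -25/12
d10 = 85/3
d11 = -116/15
endpoint = (-27/5, 7/2)

Apply edit: d3 := 17/4
  d5 = d1 + d4 = 17/3
  d6 = d4 + d1 = 17/3
  d7 = d5/2 = 17/6
  d8 = 3 - d7*4 - 1 = -28/3
  d9 = d4/4 - d1 - d3/3 = -25/12
  d10 = d6*5 = 85/3
  d11 = d2 - d10/2 - d7/5 = -116/15
Walk from origin (0, 0):
  seg 1: up by d6 = 17/3 → (0, 17/3)
  seg 2: up by d3 = 17/4 → (0, 119/12)
  seg 3: down by d5 = 17/3 → (0, 17/4)
  seg 4: left by d1 = 5/3 → (-5/3, 17/4)
  seg 5: right by d11 = -116/15 → (-47/5, 17/4)
  seg 6: down by d9 = -25/12 → (-47/5, 19/3)
  seg 7: right by d4 = 4 → (-27/5, 19/3)
  seg 8: down by d7 = 17/6 → (-27/5, 7/2)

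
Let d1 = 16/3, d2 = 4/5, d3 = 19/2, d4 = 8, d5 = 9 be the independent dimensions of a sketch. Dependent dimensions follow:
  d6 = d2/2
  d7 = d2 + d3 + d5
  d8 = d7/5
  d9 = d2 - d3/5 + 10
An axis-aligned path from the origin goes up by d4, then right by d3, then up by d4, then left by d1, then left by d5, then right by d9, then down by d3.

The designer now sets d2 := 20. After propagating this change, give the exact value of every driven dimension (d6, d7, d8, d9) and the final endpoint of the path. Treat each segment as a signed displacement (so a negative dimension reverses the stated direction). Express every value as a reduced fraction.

Apply edit: d2 := 20
  d6 = d2/2 = 10
  d7 = d2 + d3 + d5 = 77/2
  d8 = d7/5 = 77/10
  d9 = d2 - d3/5 + 10 = 281/10
Walk from origin (0, 0):
  seg 1: up by d4 = 8 → (0, 8)
  seg 2: right by d3 = 19/2 → (19/2, 8)
  seg 3: up by d4 = 8 → (19/2, 16)
  seg 4: left by d1 = 16/3 → (25/6, 16)
  seg 5: left by d5 = 9 → (-29/6, 16)
  seg 6: right by d9 = 281/10 → (349/15, 16)
  seg 7: down by d3 = 19/2 → (349/15, 13/2)

d6 = 10
d7 = 77/2
d8 = 77/10
d9 = 281/10
endpoint = (349/15, 13/2)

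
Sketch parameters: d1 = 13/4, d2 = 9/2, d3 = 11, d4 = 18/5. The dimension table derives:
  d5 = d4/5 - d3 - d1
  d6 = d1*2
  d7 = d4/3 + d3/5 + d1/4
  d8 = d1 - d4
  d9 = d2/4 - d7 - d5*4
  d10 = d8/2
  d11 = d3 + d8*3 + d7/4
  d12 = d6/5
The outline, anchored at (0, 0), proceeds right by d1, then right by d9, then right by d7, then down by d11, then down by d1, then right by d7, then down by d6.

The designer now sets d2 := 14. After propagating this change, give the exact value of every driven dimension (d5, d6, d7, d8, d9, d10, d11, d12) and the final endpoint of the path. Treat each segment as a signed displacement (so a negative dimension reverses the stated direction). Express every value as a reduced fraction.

d5 = -1353/100
d6 = 13/2
d7 = 337/80
d8 = -7/20
d9 = 21363/400
d10 = -7/40
d11 = 3521/320
d12 = 13/10
endpoint = (26033/400, -6641/320)

Apply edit: d2 := 14
  d5 = d4/5 - d3 - d1 = -1353/100
  d6 = d1*2 = 13/2
  d7 = d4/3 + d3/5 + d1/4 = 337/80
  d8 = d1 - d4 = -7/20
  d9 = d2/4 - d7 - d5*4 = 21363/400
  d10 = d8/2 = -7/40
  d11 = d3 + d8*3 + d7/4 = 3521/320
  d12 = d6/5 = 13/10
Walk from origin (0, 0):
  seg 1: right by d1 = 13/4 → (13/4, 0)
  seg 2: right by d9 = 21363/400 → (22663/400, 0)
  seg 3: right by d7 = 337/80 → (6087/100, 0)
  seg 4: down by d11 = 3521/320 → (6087/100, -3521/320)
  seg 5: down by d1 = 13/4 → (6087/100, -4561/320)
  seg 6: right by d7 = 337/80 → (26033/400, -4561/320)
  seg 7: down by d6 = 13/2 → (26033/400, -6641/320)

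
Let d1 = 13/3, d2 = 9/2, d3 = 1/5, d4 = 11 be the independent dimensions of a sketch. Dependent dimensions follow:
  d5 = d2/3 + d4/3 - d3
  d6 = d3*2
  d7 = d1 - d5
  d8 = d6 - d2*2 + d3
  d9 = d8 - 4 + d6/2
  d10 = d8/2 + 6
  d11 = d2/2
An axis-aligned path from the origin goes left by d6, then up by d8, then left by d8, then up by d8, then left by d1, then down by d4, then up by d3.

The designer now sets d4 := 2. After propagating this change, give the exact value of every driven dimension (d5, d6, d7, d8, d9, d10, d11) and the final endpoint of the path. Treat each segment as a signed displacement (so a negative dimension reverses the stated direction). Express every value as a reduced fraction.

d5 = 59/30
d6 = 2/5
d7 = 71/30
d8 = -42/5
d9 = -61/5
d10 = 9/5
d11 = 9/4
endpoint = (11/3, -93/5)

Apply edit: d4 := 2
  d5 = d2/3 + d4/3 - d3 = 59/30
  d6 = d3*2 = 2/5
  d7 = d1 - d5 = 71/30
  d8 = d6 - d2*2 + d3 = -42/5
  d9 = d8 - 4 + d6/2 = -61/5
  d10 = d8/2 + 6 = 9/5
  d11 = d2/2 = 9/4
Walk from origin (0, 0):
  seg 1: left by d6 = 2/5 → (-2/5, 0)
  seg 2: up by d8 = -42/5 → (-2/5, -42/5)
  seg 3: left by d8 = -42/5 → (8, -42/5)
  seg 4: up by d8 = -42/5 → (8, -84/5)
  seg 5: left by d1 = 13/3 → (11/3, -84/5)
  seg 6: down by d4 = 2 → (11/3, -94/5)
  seg 7: up by d3 = 1/5 → (11/3, -93/5)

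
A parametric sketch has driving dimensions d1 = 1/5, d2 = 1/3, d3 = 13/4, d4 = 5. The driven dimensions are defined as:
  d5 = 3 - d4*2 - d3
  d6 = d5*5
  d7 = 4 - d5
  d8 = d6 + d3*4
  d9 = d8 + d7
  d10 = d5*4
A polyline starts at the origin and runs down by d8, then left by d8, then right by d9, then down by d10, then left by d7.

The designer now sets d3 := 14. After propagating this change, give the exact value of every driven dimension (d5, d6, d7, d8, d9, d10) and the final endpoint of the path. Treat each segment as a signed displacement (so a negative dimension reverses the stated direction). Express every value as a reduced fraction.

Apply edit: d3 := 14
  d5 = 3 - d4*2 - d3 = -21
  d6 = d5*5 = -105
  d7 = 4 - d5 = 25
  d8 = d6 + d3*4 = -49
  d9 = d8 + d7 = -24
  d10 = d5*4 = -84
Walk from origin (0, 0):
  seg 1: down by d8 = -49 → (0, 49)
  seg 2: left by d8 = -49 → (49, 49)
  seg 3: right by d9 = -24 → (25, 49)
  seg 4: down by d10 = -84 → (25, 133)
  seg 5: left by d7 = 25 → (0, 133)

d5 = -21
d6 = -105
d7 = 25
d8 = -49
d9 = -24
d10 = -84
endpoint = (0, 133)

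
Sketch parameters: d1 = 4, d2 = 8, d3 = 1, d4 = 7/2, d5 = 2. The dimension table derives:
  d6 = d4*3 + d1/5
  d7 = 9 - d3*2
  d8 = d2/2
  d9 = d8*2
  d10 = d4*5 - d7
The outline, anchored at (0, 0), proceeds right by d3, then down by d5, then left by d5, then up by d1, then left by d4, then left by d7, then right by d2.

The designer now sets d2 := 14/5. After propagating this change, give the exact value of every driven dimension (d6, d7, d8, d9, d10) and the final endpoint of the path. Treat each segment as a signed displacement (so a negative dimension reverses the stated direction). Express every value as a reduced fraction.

Apply edit: d2 := 14/5
  d6 = d4*3 + d1/5 = 113/10
  d7 = 9 - d3*2 = 7
  d8 = d2/2 = 7/5
  d9 = d8*2 = 14/5
  d10 = d4*5 - d7 = 21/2
Walk from origin (0, 0):
  seg 1: right by d3 = 1 → (1, 0)
  seg 2: down by d5 = 2 → (1, -2)
  seg 3: left by d5 = 2 → (-1, -2)
  seg 4: up by d1 = 4 → (-1, 2)
  seg 5: left by d4 = 7/2 → (-9/2, 2)
  seg 6: left by d7 = 7 → (-23/2, 2)
  seg 7: right by d2 = 14/5 → (-87/10, 2)

d6 = 113/10
d7 = 7
d8 = 7/5
d9 = 14/5
d10 = 21/2
endpoint = (-87/10, 2)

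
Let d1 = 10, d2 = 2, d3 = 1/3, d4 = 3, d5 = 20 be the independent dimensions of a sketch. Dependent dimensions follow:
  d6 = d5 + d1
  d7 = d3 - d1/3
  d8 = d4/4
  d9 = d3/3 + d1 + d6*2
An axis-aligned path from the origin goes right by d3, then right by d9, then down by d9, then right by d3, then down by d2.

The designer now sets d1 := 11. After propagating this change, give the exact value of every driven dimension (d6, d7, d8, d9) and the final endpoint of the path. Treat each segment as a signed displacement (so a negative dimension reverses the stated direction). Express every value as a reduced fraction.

Apply edit: d1 := 11
  d6 = d5 + d1 = 31
  d7 = d3 - d1/3 = -10/3
  d8 = d4/4 = 3/4
  d9 = d3/3 + d1 + d6*2 = 658/9
Walk from origin (0, 0):
  seg 1: right by d3 = 1/3 → (1/3, 0)
  seg 2: right by d9 = 658/9 → (661/9, 0)
  seg 3: down by d9 = 658/9 → (661/9, -658/9)
  seg 4: right by d3 = 1/3 → (664/9, -658/9)
  seg 5: down by d2 = 2 → (664/9, -676/9)

d6 = 31
d7 = -10/3
d8 = 3/4
d9 = 658/9
endpoint = (664/9, -676/9)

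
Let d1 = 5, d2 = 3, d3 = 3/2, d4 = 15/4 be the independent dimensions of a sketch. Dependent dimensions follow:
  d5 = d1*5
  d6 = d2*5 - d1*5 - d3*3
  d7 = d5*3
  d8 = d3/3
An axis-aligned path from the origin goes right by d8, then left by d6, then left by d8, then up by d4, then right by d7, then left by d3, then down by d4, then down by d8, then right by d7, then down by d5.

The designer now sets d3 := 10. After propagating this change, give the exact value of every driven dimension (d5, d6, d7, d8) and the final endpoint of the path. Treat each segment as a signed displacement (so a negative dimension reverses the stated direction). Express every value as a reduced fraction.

d5 = 25
d6 = -40
d7 = 75
d8 = 10/3
endpoint = (180, -85/3)

Apply edit: d3 := 10
  d5 = d1*5 = 25
  d6 = d2*5 - d1*5 - d3*3 = -40
  d7 = d5*3 = 75
  d8 = d3/3 = 10/3
Walk from origin (0, 0):
  seg 1: right by d8 = 10/3 → (10/3, 0)
  seg 2: left by d6 = -40 → (130/3, 0)
  seg 3: left by d8 = 10/3 → (40, 0)
  seg 4: up by d4 = 15/4 → (40, 15/4)
  seg 5: right by d7 = 75 → (115, 15/4)
  seg 6: left by d3 = 10 → (105, 15/4)
  seg 7: down by d4 = 15/4 → (105, 0)
  seg 8: down by d8 = 10/3 → (105, -10/3)
  seg 9: right by d7 = 75 → (180, -10/3)
  seg 10: down by d5 = 25 → (180, -85/3)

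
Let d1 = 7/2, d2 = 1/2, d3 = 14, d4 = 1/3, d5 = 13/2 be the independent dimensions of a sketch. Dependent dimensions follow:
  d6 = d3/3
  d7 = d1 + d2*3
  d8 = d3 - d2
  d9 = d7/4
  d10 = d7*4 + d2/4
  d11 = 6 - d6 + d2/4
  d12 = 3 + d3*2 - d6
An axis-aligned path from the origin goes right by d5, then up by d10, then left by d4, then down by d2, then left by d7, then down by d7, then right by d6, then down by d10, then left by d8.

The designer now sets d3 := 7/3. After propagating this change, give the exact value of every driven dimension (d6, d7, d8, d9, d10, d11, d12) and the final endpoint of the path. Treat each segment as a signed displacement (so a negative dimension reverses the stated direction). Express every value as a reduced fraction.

Apply edit: d3 := 7/3
  d6 = d3/3 = 7/9
  d7 = d1 + d2*3 = 5
  d8 = d3 - d2 = 11/6
  d9 = d7/4 = 5/4
  d10 = d7*4 + d2/4 = 161/8
  d11 = 6 - d6 + d2/4 = 385/72
  d12 = 3 + d3*2 - d6 = 62/9
Walk from origin (0, 0):
  seg 1: right by d5 = 13/2 → (13/2, 0)
  seg 2: up by d10 = 161/8 → (13/2, 161/8)
  seg 3: left by d4 = 1/3 → (37/6, 161/8)
  seg 4: down by d2 = 1/2 → (37/6, 157/8)
  seg 5: left by d7 = 5 → (7/6, 157/8)
  seg 6: down by d7 = 5 → (7/6, 117/8)
  seg 7: right by d6 = 7/9 → (35/18, 117/8)
  seg 8: down by d10 = 161/8 → (35/18, -11/2)
  seg 9: left by d8 = 11/6 → (1/9, -11/2)

d6 = 7/9
d7 = 5
d8 = 11/6
d9 = 5/4
d10 = 161/8
d11 = 385/72
d12 = 62/9
endpoint = (1/9, -11/2)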